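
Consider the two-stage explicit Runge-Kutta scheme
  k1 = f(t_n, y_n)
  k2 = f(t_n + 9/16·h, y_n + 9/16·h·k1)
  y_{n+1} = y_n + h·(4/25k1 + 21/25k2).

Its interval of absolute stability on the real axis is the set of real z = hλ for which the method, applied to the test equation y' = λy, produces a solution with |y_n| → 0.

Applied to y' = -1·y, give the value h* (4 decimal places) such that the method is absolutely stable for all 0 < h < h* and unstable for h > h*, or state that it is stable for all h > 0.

Test eqn y'=λy, z=hλ:
  k1=λy_n ⇒ h·k1=z·y_n;  k2=λ(1+9/16z)y_n ⇒ h·k2=z(1+9/16z)y_n
  y_{n+1}/y_n = 1 + 4/25z + 21/25z(1+9/16z) = 1 + z + 189/400z²
  Hence R(z) = 1 + z + 189/400z².

Need |R(x)|<1, x<0.
x=-0.43: |R|=0.6574
R=1: x+189/400x²=0 ⇒ x=−400/189=-2.1164; min R=1−1/(4·189/400)=0.4709>−1
Confirm numerically:
  x=-1.944: |R|=0.84164 <1
  x=-1.295: |R|=0.49739 <1
  x=-1.276: |R|=0.49331 <1
  x=-2.714: |R|=1.76634 >1
  x=-2.507: |R|=1.46269 >1
Interval (-2.1164, 0).

(-2.1164,0); λ=-1 ⇒ h* = (400/189)/1 = 2.1164.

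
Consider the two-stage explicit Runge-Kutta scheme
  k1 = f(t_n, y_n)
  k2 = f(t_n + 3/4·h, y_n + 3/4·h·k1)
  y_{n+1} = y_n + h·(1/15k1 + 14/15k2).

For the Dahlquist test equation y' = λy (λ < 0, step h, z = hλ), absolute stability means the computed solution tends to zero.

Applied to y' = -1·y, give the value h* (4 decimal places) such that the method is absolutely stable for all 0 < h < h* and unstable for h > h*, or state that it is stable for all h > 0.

(-1.4286,0); λ=-1 ⇒ h* = (10/7)/1 = 1.4286.

Set f=λy, z=hλ:
  k1=λy_n ⇒ h·k1=z·y_n;  k2=λ(1+3/4z)y_n ⇒ h·k2=z(1+3/4z)y_n
  y_{n+1}/y_n = 1 + 1/15z + 14/15z(1+3/4z) = 1 + z + 7/10z²
  R(z) = 1 + z + 7/10z².

Need |R(x)|<1, x<0.
x=-1.21: |R|=0.8149
R=1: x+7/10x²=0 ⇒ x=−10/7=-1.4286; min R=1−1/(4·7/10)=0.6429>−1
Confirm numerically:
  x=-1.023: |R|=0.70957 <1
  x=-0.592: |R|=0.65332 <1
  x=-0.578: |R|=0.65586 <1
  x=-1.972: |R|=1.75015 >1
  x=-1.592: |R|=1.18212 >1
  x=-1.581: |R|=1.16869 >1
Stable set (-1.4286, 0).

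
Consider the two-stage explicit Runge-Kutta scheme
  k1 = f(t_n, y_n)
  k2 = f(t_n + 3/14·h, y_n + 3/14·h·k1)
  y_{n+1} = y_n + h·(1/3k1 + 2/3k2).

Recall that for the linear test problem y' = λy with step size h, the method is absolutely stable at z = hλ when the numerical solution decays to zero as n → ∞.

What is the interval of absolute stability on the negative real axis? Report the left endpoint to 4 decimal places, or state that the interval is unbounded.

(-7.0000, 0).

Set f=λy, z=hλ:
  k1=λy_n ⇒ h·k1=z·y_n;  k2=λ(1+3/14z)y_n ⇒ h·k2=z(1+3/14z)y_n
  y_{n+1}/y_n = 1 + 1/3z + 2/3z(1+3/14z) = 1 + z + 1/7z²
  R(z) = 1 + z + 1/7z².

Solve |R(x)|<1 on ℝ⁻.
x=-1.1: |R|=0.0729
R=1: x+1/7x²=0 ⇒ x=−7=-7.0000; min R=1−1/(4·1/7)=-0.7500>−1
Confirm numerically:
  x=-4.780: |R|=0.51594 <1
  x=-3.326: |R|=0.74567 <1
  x=-3.298: |R|=0.74417 <1
  x=-7.530: |R|=1.57013 >1
  x=-7.503: |R|=1.53914 >1
  x=-7.339: |R|=1.35542 >1
So |R|<1 on (-7.0000, 0).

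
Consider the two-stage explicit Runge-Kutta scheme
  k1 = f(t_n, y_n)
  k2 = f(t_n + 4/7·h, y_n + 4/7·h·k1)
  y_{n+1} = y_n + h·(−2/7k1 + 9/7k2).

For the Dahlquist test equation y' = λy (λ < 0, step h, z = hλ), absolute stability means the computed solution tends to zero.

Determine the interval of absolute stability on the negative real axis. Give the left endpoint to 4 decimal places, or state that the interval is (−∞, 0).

With y'=λy (z=hλ):
  k1=λy_n ⇒ h·k1=z·y_n;  k2=λ(1+4/7z)y_n ⇒ h·k2=z(1+4/7z)y_n
  y_{n+1}/y_n = 1 − 2/7z + 9/7z(1+4/7z) = 1 + z + 36/49z²
  R(z) = 1 + z + 36/49z².

Need |R(x)|<1, x<0.
x=-1.74: |R|=1.4844
R=1: x+36/49x²=0 ⇒ x=−49/36=-1.3611; min R=1−1/(4·36/49)=0.6597>−1
Confirm numerically:
  x=-1.144: |R|=0.81752 <1
  x=-1.074: |R|=0.77345 <1
  x=-1.045: |R|=0.75730 <1
  x=-0.834: |R|=0.67702 <1
  x=-1.900: |R|=1.75224 >1
  x=-1.702: |R|=1.42626 >1
  x=-1.527: |R|=1.18611 >1
Stable set (-1.3611, 0).

(-1.3611, 0).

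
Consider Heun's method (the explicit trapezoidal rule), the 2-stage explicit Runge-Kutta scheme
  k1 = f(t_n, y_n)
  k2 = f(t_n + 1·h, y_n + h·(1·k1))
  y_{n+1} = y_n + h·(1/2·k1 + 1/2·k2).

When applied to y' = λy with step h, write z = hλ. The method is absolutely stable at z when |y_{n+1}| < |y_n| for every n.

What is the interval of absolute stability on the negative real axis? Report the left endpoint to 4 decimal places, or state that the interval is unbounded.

With y'=λy (z=hλ):
  order 2, 2-stage ⇒ R(z)=1+z+z^2/2
  (e.g. R(-0.72)=0.53920, |R|=0.53920)

Need |R(x)|<1, x<0.
x=-0.72: |R|=0.5392
|R(-2.07)|=1.0724 |R(-1.21)|=0.5221 |R(-0.58)|=0.5882
Bisect:
  x_lo=-2.3542 |R|=1.4169  x_hi=-0.1235 |R|=0.8841
  mid=-1.23883 |R|=0.52852 →hi
  mid=-1.79650 |R|=0.81721 →hi
  mid=-2.07534 |R|=1.07817 →lo
  mid=-1.93592 |R|=0.93797 →hi
  mid=-2.00563 |R|=1.00564 →lo
  mid=-1.97077 |R|=0.97120 →hi
  mid=-1.98820 |R|=0.98827 →hi
  mid=-1.99691 |R|=0.99692 →hi
  ...
  [-2.00005,-1.99991] ⇒ x*=-2.0000
Stable set (-2.0000, 0).

z∈(-2.0000,0).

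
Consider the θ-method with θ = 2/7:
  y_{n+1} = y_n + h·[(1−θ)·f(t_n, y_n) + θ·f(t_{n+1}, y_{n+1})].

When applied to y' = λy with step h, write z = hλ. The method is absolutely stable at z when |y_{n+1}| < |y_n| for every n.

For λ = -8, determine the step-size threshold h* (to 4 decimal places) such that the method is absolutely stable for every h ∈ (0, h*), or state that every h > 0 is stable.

(-4.6667,0); λ=-8 ⇒ h* = (14/3)/8 = 0.5833.

Test eqn y'=λy, z=hλ:
  y_{n+1} = y_n + z·[5/7·y_n + 2/7·y_{n+1}] ⇒ (1 − 2/7z)y_{n+1} = (1 + 5/7z)y_n
  so R(z) = (1 + 5/7z)/(1 − 2/7z).

Need |R(x)|<1, x<0.
x=-1.68: |R|=0.1351
R=−1: 1+5/7x = −1+2/7x ⇒ -3/7x=2 ⇒ x=2/(-3/7)=-4.6667
Confirm numerically:
  x=-3.316: |R|=0.70276 <1
  x=-2.355: |R|=0.40777 <1
  x=-2.202: |R|=0.35163 <1
  x=-2.127: |R|=0.32300 <1
  x=-5.130: |R|=1.08053 >1
  x=-4.942: |R|=1.04892 >1
  x=-4.917: |R|=1.04461 >1
So |R|<1 on (-4.6667, 0).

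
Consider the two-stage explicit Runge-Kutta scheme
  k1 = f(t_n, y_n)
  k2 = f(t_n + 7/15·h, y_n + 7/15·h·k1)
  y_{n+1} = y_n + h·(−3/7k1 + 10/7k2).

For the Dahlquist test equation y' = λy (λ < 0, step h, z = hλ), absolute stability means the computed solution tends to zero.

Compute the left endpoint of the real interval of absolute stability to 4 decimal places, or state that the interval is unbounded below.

z* = -1.5000.

With y'=λy (z=hλ):
  k1=λy_n ⇒ h·k1=z·y_n;  k2=λ(1+7/15z)y_n ⇒ h·k2=z(1+7/15z)y_n
  y_{n+1}/y_n = 1 − 3/7z + 10/7z(1+7/15z) = 1 + z + 2/3z²
  ⇒ R(z) = 1 + z + 2/3z².

Solve |R(x)|<1 on ℝ⁻.
x=-1.05: |R|=0.6850
R=1: x+2/3x²=0 ⇒ x=−3/2=-1.5000; min R=1−1/(4·2/3)=0.6250>−1
Confirm numerically:
  x=-1.145: |R|=0.72902 <1
  x=-1.054: |R|=0.68661 <1
  x=-1.053: |R|=0.68621 <1
  x=-0.605: |R|=0.63902 <1
  x=-1.938: |R|=1.56590 >1
  x=-1.640: |R|=1.15307 >1
  x=-1.559: |R|=1.06132 >1
Stable set (-1.5000, 0).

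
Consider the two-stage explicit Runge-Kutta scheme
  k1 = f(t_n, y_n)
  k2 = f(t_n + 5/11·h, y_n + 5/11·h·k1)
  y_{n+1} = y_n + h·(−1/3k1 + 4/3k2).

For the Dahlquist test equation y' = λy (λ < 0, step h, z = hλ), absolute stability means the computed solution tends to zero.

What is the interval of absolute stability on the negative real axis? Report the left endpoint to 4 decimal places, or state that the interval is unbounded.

z∈(-1.6500,0).

Test eqn y'=λy, z=hλ:
  k1=λy_n ⇒ h·k1=z·y_n;  k2=λ(1+5/11z)y_n ⇒ h·k2=z(1+5/11z)y_n
  y_{n+1}/y_n = 1 − 1/3z + 4/3z(1+5/11z) = 1 + z + 20/33z²
  R(z) = 1 + z + 20/33z².

Need |R(x)|<1, x<0.
x=-1.55: |R|=0.9061
R=1: x+20/33x²=0 ⇒ x=−33/20=-1.6500; min R=1−1/(4·20/33)=0.5875>−1
Confirm numerically:
  x=-1.390: |R|=0.78097 <1
  x=-1.028: |R|=0.61248 <1
  x=-1.015: |R|=0.60938 <1
  x=-0.944: |R|=0.59608 <1
  x=-2.212: |R|=1.75342 >1
  x=-2.203: |R|=1.73834 >1
  x=-1.705: |R|=1.05683 >1
Interval (-1.6500, 0).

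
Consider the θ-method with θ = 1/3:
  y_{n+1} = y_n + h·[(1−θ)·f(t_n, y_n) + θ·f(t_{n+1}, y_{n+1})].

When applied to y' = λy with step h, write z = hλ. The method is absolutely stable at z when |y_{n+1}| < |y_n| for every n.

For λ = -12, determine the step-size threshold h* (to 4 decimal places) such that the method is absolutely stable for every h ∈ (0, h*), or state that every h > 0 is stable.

With y'=λy (z=hλ):
  y_{n+1} = y_n + z·[2/3·y_n + 1/3·y_{n+1}] ⇒ (1 − 1/3z)y_{n+1} = (1 + 2/3z)y_n
  Hence R(z) = (1 + 2/3z)/(1 − 1/3z).

Solve |R(x)|<1 on ℝ⁻.
x=-1.17: |R|=0.1583
R=−1: 1+2/3x = −1+1/3x ⇒ -1/3x=2 ⇒ x=2/(-1/3)=-6.0000
Confirm numerically:
  x=-5.498: |R|=0.94093 <1
  x=-3.975: |R|=0.70968 <1
  x=-3.835: |R|=0.68325 <1
  x=-6.183: |R|=1.01993 >1
  x=-6.128: |R|=1.01402 >1
  x=-6.092: |R|=1.01012 >1
So |R|<1 on (-6.0000, 0).

(-6.0000,0); λ=-12 ⇒ h* = (6)/12 = 0.5000.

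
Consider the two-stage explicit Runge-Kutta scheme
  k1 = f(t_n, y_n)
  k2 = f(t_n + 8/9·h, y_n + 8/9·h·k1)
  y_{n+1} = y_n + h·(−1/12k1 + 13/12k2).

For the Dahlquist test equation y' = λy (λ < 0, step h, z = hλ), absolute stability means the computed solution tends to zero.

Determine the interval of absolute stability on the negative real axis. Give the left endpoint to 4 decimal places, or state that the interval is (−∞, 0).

Set f=λy, z=hλ:
  k1=λy_n ⇒ h·k1=z·y_n;  k2=λ(1+8/9z)y_n ⇒ h·k2=z(1+8/9z)y_n
  y_{n+1}/y_n = 1 − 1/12z + 13/12z(1+8/9z) = 1 + z + 26/27z²
  ⇒ R(z) = 1 + z + 26/27z².

Find x<0 with |R(x)|<1.
x=-0.56: |R|=0.7420
R=1: x+26/27x²=0 ⇒ x=−27/26=-1.0385; min R=1−1/(4·26/27)=0.7404>−1
Confirm numerically:
  x=-0.959: |R|=0.92662 <1
  x=-0.891: |R|=0.87348 <1
  x=-0.841: |R|=0.84009 <1
  x=-0.731: |R|=0.78357 <1
  x=-1.268: |R|=1.28027 >1
  x=-1.225: |R|=1.22005 >1
Interval (-1.0385, 0).

z∈(-1.0385,0).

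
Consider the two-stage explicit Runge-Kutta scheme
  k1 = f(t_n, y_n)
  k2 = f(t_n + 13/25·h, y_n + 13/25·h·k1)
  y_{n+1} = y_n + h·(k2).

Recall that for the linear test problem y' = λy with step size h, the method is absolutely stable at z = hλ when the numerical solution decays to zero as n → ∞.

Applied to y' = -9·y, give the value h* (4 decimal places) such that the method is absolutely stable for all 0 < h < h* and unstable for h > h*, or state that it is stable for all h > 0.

(-1.9231,0); λ=-9 ⇒ h* = (25/13)/9 = 0.2137.

Set f=λy, z=hλ:
  k1=λy_n ⇒ h·k1=z·y_n;  k2=λ(1+13/25z)y_n ⇒ h·k2=z(1+13/25z)y_n
  y_{n+1}/y_n = 1 + z(1+13/25z) = 1 + z + 13/25z²
  ⇒ R(z) = 1 + z + 13/25z².

Find x<0 with |R(x)|<1.
x=-0.91: |R|=0.5206
R=1: x+13/25x²=0 ⇒ x=−25/13=-1.9231; min R=1−1/(4·13/25)=0.5192>−1
Confirm numerically:
  x=-1.367: |R|=0.60472 <1
  x=-0.924: |R|=0.51996 <1
  x=-0.894: |R|=0.52160 <1
  x=-0.877: |R|=0.52295 <1
  x=-2.478: |R|=1.71505 >1
  x=-2.243: |R|=1.37315 >1
Stable set (-1.9231, 0).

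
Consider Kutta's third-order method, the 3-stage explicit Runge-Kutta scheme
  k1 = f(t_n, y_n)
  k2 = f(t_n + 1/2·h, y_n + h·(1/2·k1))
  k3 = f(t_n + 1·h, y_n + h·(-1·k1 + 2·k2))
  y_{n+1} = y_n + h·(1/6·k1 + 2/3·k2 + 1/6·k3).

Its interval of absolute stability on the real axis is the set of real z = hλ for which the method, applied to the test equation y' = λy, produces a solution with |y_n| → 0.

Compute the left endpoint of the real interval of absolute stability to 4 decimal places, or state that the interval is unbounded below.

left endpoint -2.5127.

Set f=λy, z=hλ:
  order 3, 3-stage ⇒ R(z)=1+z+z^2/2+z^3/6
  (e.g. R(-1.34)=0.15678, |R|=0.15678)

Need |R(x)|<1, x<0.
x=-1.34: |R|=0.1568
|R(-2.57)|=1.0966 |R(-2.5)|=0.9792 |R(-1.62)|=0.0164
Bisect:
  x_lo=-3.3022 |R|=2.8515  x_hi=-0.0767 |R|=0.9262
  mid=-1.68947 |R|=0.06602 →hi
  mid=-2.49585 |R|=0.97244 →hi
  mid=-2.89904 |R|=1.75763 →lo
  mid=-2.69745 |R|=1.33054 →lo
  mid=-2.59665 |R|=1.14338 →lo
  mid=-2.54625 |R|=1.05594 →lo
  mid=-2.52105 |R|=1.01371 →lo
  mid=-2.50845 |R|=0.99295 →hi
  mid=-2.51475 |R|=1.00330 →lo
  ...
  [-2.51278,-2.51258] ⇒ x*=-2.5127
So |R|<1 on (-2.5127, 0).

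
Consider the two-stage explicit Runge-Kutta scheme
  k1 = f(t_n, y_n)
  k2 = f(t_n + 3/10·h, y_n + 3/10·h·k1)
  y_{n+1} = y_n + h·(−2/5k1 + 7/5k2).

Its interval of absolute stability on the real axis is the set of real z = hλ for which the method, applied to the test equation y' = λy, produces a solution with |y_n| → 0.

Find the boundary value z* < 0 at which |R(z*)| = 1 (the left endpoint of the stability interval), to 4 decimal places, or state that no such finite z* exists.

Set f=λy, z=hλ:
  k1=λy_n ⇒ h·k1=z·y_n;  k2=λ(1+3/10z)y_n ⇒ h·k2=z(1+3/10z)y_n
  y_{n+1}/y_n = 1 − 2/5z + 7/5z(1+3/10z) = 1 + z + 21/50z²
  so R(z) = 1 + z + 21/50z².

Solve |R(x)|<1 on ℝ⁻.
x=-1.72: |R|=0.5225
R=1: x+21/50x²=0 ⇒ x=−50/21=-2.3810; min R=1−1/(4·21/50)=0.4048>−1
Confirm numerically:
  x=-1.669: |R|=0.50094 <1
  x=-1.615: |R|=0.48045 <1
  x=-1.305: |R|=0.41027 <1
  x=-2.733: |R|=1.40410 >1
  x=-2.634: |R|=1.27994 >1
  x=-2.451: |R|=1.07211 >1
So |R|<1 on (-2.3810, 0).

z* = -2.3810.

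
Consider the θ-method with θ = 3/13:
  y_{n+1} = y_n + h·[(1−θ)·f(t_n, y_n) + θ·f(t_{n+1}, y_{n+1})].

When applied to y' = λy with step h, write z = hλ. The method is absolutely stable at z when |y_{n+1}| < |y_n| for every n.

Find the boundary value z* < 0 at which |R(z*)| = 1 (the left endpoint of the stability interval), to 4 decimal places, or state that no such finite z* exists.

With y'=λy (z=hλ):
  y_{n+1} = y_n + z·[10/13·y_n + 3/13·y_{n+1}] ⇒ (1 − 3/13z)y_{n+1} = (1 + 10/13z)y_n
  ⇒ R(z) = (1 + 10/13z)/(1 − 3/13z).

Boundary: |R(x)|=1, x<0.
x=-1.77: |R|=0.2567
R=−1: 1+10/13x = −1+3/13x ⇒ -7/13x=2 ⇒ x=2/(-7/13)=-3.7143
Confirm numerically:
  x=-2.823: |R|=0.70939 <1
  x=-2.715: |R|=0.66919 <1
  x=-2.256: |R|=0.48361 <1
  x=-4.049: |R|=1.09317 >1
  x=-3.788: |R|=1.02118 >1
Interval (-3.7143, 0).

z* = -3.7143.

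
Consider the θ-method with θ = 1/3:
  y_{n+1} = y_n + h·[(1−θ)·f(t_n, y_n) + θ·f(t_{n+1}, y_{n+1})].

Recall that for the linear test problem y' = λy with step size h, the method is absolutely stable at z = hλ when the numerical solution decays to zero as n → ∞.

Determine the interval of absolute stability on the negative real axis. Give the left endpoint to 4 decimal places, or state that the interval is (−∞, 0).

z∈(-6.0000,0).

On y'=λy, z=hλ:
  y_{n+1} = y_n + z·[2/3·y_n + 1/3·y_{n+1}] ⇒ (1 − 1/3z)y_{n+1} = (1 + 2/3z)y_n
  so R(z) = (1 + 2/3z)/(1 − 1/3z).

Boundary: |R(x)|=1, x<0.
x=-0.99: |R|=0.2556
R=−1: 1+2/3x = −1+1/3x ⇒ -1/3x=2 ⇒ x=2/(-1/3)=-6.0000
Confirm numerically:
  x=-5.713: |R|=0.96706 <1
  x=-3.709: |R|=0.65852 <1
  x=-2.825: |R|=0.45494 <1
  x=-2.570: |R|=0.38420 <1
  x=-6.511: |R|=1.05373 >1
  x=-6.318: |R|=1.03413 >1
  x=-6.226: |R|=1.02450 >1
Stable set (-6.0000, 0).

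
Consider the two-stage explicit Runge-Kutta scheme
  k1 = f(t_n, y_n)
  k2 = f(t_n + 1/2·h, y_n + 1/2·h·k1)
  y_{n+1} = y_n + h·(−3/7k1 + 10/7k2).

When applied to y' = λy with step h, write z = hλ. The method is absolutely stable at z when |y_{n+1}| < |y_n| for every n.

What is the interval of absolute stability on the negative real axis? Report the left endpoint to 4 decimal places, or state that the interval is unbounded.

On y'=λy, z=hλ:
  k1=λy_n ⇒ h·k1=z·y_n;  k2=λ(1+1/2z)y_n ⇒ h·k2=z(1+1/2z)y_n
  y_{n+1}/y_n = 1 − 3/7z + 10/7z(1+1/2z) = 1 + z + 5/7z²
  so R(z) = 1 + z + 5/7z².

Find x<0 with |R(x)|<1.
x=-0.61: |R|=0.6558
R=1: x+5/7x²=0 ⇒ x=−7/5=-1.4000; min R=1−1/(4·5/7)=0.6500>−1
Confirm numerically:
  x=-1.315: |R|=0.92016 <1
  x=-1.151: |R|=0.79529 <1
  x=-1.063: |R|=0.74412 <1
  x=-0.717: |R|=0.65021 <1
  x=-1.893: |R|=1.66661 >1
  x=-1.586: |R|=1.21071 >1
  x=-1.574: |R|=1.19563 >1
Interval (-1.4000, 0).

z∈(-1.4000,0).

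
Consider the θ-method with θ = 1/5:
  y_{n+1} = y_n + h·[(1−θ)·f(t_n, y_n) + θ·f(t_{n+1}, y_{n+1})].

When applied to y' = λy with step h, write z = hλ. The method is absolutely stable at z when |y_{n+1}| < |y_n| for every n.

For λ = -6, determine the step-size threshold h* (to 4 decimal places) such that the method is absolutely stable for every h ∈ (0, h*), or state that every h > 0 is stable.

(-3.3333,0); λ=-6 ⇒ h* = (10/3)/6 = 0.5556.

With y'=λy (z=hλ):
  y_{n+1} = y_n + z·[4/5·y_n + 1/5·y_{n+1}] ⇒ (1 − 1/5z)y_{n+1} = (1 + 4/5z)y_n
  so R(z) = (1 + 4/5z)/(1 − 1/5z).

Solve |R(x)|<1 on ℝ⁻.
x=-1.03: |R|=0.1459
R=−1: 1+4/5x = −1+1/5x ⇒ -3/5x=2 ⇒ x=2/(-3/5)=-3.3333
Confirm numerically:
  x=-2.472: |R|=0.65418 <1
  x=-2.034: |R|=0.44583 <1
  x=-1.689: |R|=0.26252 <1
  x=-3.892: |R|=1.18848 >1
  x=-3.780: |R|=1.15262 >1
Stable set (-3.3333, 0).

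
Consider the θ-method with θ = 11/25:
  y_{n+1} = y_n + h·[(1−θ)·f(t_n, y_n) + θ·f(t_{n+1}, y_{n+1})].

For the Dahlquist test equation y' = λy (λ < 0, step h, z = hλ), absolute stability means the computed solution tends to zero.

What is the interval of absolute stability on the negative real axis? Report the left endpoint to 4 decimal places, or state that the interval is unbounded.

z∈(-16.6667,0).

Test eqn y'=λy, z=hλ:
  y_{n+1} = y_n + z·[14/25·y_n + 11/25·y_{n+1}] ⇒ (1 − 11/25z)y_{n+1} = (1 + 14/25z)y_n
  R(z) = (1 + 14/25z)/(1 − 11/25z).

Boundary: |R(x)|=1, x<0.
x=-1.61: |R|=0.0576
R=−1: 1+14/25x = −1+11/25x ⇒ -3/25x=2 ⇒ x=2/(-3/25)=-16.6667
Confirm numerically:
  x=-9.995: |R|=0.85168 <1
  x=-8.131: |R|=0.77624 <1
  x=-6.868: |R|=0.70764 <1
  x=-17.115: |R|=1.00631 >1
  x=-16.692: |R|=1.00036 >1
So |R|<1 on (-16.6667, 0).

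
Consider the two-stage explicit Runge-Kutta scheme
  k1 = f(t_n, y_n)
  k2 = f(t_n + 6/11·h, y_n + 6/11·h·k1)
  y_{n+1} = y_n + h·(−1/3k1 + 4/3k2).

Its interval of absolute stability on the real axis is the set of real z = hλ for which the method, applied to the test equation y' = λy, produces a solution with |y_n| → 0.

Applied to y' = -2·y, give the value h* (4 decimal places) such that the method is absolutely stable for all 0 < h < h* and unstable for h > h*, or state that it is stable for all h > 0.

(-1.3750,0); λ=-2 ⇒ h* = (11/8)/2 = 0.6875.

Test eqn y'=λy, z=hλ:
  k1=λy_n ⇒ h·k1=z·y_n;  k2=λ(1+6/11z)y_n ⇒ h·k2=z(1+6/11z)y_n
  y_{n+1}/y_n = 1 − 1/3z + 4/3z(1+6/11z) = 1 + z + 8/11z²
  ⇒ R(z) = 1 + z + 8/11z².

Boundary: |R(x)|=1, x<0.
x=-1.7: |R|=1.4018
R=1: x+8/11x²=0 ⇒ x=−11/8=-1.3750; min R=1−1/(4·8/11)=0.6562>−1
Confirm numerically:
  x=-1.326: |R|=0.95275 <1
  x=-1.177: |R|=0.83051 <1
  x=-0.937: |R|=0.70152 <1
  x=-0.604: |R|=0.66132 <1
  x=-1.842: |R|=1.62561 >1
  x=-1.781: |R|=1.52588 >1
Interval (-1.3750, 0).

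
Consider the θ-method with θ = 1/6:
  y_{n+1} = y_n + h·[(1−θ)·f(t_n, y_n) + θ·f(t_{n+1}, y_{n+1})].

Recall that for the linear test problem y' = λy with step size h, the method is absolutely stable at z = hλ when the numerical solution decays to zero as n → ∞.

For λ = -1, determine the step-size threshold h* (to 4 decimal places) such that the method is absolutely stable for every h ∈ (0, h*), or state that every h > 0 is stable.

(-3.0000,0); λ=-1 ⇒ h* = (3)/1 = 3.0000.

On y'=λy, z=hλ:
  y_{n+1} = y_n + z·[5/6·y_n + 1/6·y_{n+1}] ⇒ (1 − 1/6z)y_{n+1} = (1 + 5/6z)y_n
  R(z) = (1 + 5/6z)/(1 − 1/6z).

Need |R(x)|<1, x<0.
x=-1.11: |R|=0.0633
R=−1: 1+5/6x = −1+1/6x ⇒ -2/3x=2 ⇒ x=2/(-2/3)=-3.0000
Confirm numerically:
  x=-2.163: |R|=0.58986 <1
  x=-1.962: |R|=0.47852 <1
  x=-1.708: |R|=0.32953 <1
  x=-1.250: |R|=0.03448 <1
  x=-3.545: |R|=1.22839 >1
  x=-3.203: |R|=1.08823 >1
  x=-3.150: |R|=1.06557 >1
Interval (-3.0000, 0).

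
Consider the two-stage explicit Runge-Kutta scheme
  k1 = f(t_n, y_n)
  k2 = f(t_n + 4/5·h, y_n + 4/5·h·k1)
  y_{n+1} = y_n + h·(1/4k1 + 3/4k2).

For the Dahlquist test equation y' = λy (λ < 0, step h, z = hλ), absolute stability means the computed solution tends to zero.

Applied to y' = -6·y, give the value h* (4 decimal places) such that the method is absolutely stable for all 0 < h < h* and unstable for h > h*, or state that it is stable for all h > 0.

With y'=λy (z=hλ):
  k1=λy_n ⇒ h·k1=z·y_n;  k2=λ(1+4/5z)y_n ⇒ h·k2=z(1+4/5z)y_n
  y_{n+1}/y_n = 1 + 1/4z + 3/4z(1+4/5z) = 1 + z + 3/5z²
  R(z) = 1 + z + 3/5z².

Solve |R(x)|<1 on ℝ⁻.
x=-0.86: |R|=0.5838
R=1: x+3/5x²=0 ⇒ x=−5/3=-1.6667; min R=1−1/(4·3/5)=0.5833>−1
Confirm numerically:
  x=-1.348: |R|=0.74226 <1
  x=-1.080: |R|=0.61984 <1
  x=-0.992: |R|=0.59844 <1
  x=-0.679: |R|=0.59762 <1
  x=-2.114: |R|=1.56740 >1
  x=-1.932: |R|=1.30757 >1
  x=-1.728: |R|=1.06359 >1
Stable set (-1.6667, 0).

(-1.6667,0); λ=-6 ⇒ h* = (5/3)/6 = 0.2778.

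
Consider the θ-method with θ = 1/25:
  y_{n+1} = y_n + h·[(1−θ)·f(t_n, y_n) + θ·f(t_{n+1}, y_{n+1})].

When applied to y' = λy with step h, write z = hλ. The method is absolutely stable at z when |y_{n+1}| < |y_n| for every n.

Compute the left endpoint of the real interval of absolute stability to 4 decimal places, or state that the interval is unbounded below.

z* = -2.1739.

Test eqn y'=λy, z=hλ:
  y_{n+1} = y_n + z·[24/25·y_n + 1/25·y_{n+1}] ⇒ (1 − 1/25z)y_{n+1} = (1 + 24/25z)y_n
  ⇒ R(z) = (1 + 24/25z)/(1 − 1/25z).

Boundary: |R(x)|=1, x<0.
x=-0.36: |R|=0.6451
R=−1: 1+24/25x = −1+1/25x ⇒ -23/25x=2 ⇒ x=2/(-23/25)=-2.1739
Confirm numerically:
  x=-2.100: |R|=0.93727 <1
  x=-1.220: |R|=0.16323 <1
  x=-1.167: |R|=0.11495 <1
  x=-2.767: |R|=1.49127 >1
  x=-2.491: |R|=1.26529 >1
So |R|<1 on (-2.1739, 0).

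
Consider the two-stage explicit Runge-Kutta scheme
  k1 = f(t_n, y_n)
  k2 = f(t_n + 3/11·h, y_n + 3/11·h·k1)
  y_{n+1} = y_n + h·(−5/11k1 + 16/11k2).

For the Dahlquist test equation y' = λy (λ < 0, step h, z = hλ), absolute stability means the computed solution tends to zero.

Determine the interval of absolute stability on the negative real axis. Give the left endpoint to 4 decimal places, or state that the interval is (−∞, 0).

z∈(-2.5208,0).

On y'=λy, z=hλ:
  k1=λy_n ⇒ h·k1=z·y_n;  k2=λ(1+3/11z)y_n ⇒ h·k2=z(1+3/11z)y_n
  y_{n+1}/y_n = 1 − 5/11z + 16/11z(1+3/11z) = 1 + z + 48/121z²
  Hence R(z) = 1 + z + 48/121z².

Boundary: |R(x)|=1, x<0.
x=-1.33: |R|=0.3717
R=1: x+48/121x²=0 ⇒ x=−121/48=-2.5208; min R=1−1/(4·48/121)=0.3698>−1
Confirm numerically:
  x=-2.045: |R|=0.61399 <1
  x=-1.736: |R|=0.45952 <1
  x=-1.049: |R|=0.38752 <1
  x=-3.103: |R|=1.71661 >1
  x=-3.051: |R|=1.64167 >1
  x=-3.035: |R|=1.61904 >1
So |R|<1 on (-2.5208, 0).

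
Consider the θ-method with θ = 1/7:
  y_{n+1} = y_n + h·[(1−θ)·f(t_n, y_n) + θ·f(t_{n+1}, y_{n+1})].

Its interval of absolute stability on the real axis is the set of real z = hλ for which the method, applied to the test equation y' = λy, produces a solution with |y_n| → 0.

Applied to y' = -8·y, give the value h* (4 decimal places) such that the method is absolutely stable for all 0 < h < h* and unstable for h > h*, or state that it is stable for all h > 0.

On y'=λy, z=hλ:
  y_{n+1} = y_n + z·[6/7·y_n + 1/7·y_{n+1}] ⇒ (1 − 1/7z)y_{n+1} = (1 + 6/7z)y_n
  Hence R(z) = (1 + 6/7z)/(1 − 1/7z).

Find x<0 with |R(x)|<1.
x=-0.52: |R|=0.5160
R=−1: 1+6/7x = −1+1/7x ⇒ -5/7x=2 ⇒ x=2/(-5/7)=-2.8000
Confirm numerically:
  x=-2.727: |R|=0.96248 <1
  x=-2.725: |R|=0.96144 <1
  x=-2.481: |R|=0.83177 <1
  x=-2.020: |R|=0.56763 <1
  x=-3.251: |R|=1.21998 >1
  x=-3.069: |R|=1.13358 >1
So |R|<1 on (-2.8000, 0).

(-2.8000,0); λ=-8 ⇒ h* = (14/5)/8 = 0.3500.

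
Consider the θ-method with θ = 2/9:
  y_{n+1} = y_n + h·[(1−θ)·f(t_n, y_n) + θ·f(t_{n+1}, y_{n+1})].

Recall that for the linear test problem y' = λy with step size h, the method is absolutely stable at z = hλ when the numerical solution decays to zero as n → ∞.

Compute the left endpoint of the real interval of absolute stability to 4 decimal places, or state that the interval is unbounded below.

left endpoint -3.6000.

With y'=λy (z=hλ):
  y_{n+1} = y_n + z·[7/9·y_n + 2/9·y_{n+1}] ⇒ (1 − 2/9z)y_{n+1} = (1 + 7/9z)y_n
  R(z) = (1 + 7/9z)/(1 − 2/9z).

Need |R(x)|<1, x<0.
x=-1.76: |R|=0.2652
R=−1: 1+7/9x = −1+2/9x ⇒ -5/9x=2 ⇒ x=2/(-5/9)=-3.6000
Confirm numerically:
  x=-3.404: |R|=0.93801 <1
  x=-2.919: |R|=0.77052 <1
  x=-2.444: |R|=0.58381 <1
  x=-2.019: |R|=0.39370 <1
  x=-4.008: |R|=1.11989 >1
  x=-3.839: |R|=1.07165 >1
So |R|<1 on (-3.6000, 0).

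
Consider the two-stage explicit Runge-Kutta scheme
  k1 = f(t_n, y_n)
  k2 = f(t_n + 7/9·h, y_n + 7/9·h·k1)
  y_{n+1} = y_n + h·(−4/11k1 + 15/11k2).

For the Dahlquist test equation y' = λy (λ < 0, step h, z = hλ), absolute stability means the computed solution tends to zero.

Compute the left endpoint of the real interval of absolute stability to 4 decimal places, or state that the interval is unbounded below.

Set f=λy, z=hλ:
  k1=λy_n ⇒ h·k1=z·y_n;  k2=λ(1+7/9z)y_n ⇒ h·k2=z(1+7/9z)y_n
  y_{n+1}/y_n = 1 − 4/11z + 15/11z(1+7/9z) = 1 + z + 35/33z²
  R(z) = 1 + z + 35/33z².

Boundary: |R(x)|=1, x<0.
x=-0.46: |R|=0.7644
R=1: x+35/33x²=0 ⇒ x=−33/35=-0.9429; min R=1−1/(4·35/33)=0.7643>−1
Confirm numerically:
  x=-0.756: |R|=0.85017 <1
  x=-0.448: |R|=0.76487 <1
  x=-0.408: |R|=0.76855 <1
  x=-1.504: |R|=1.89511 >1
  x=-1.280: |R|=1.45770 >1
Interval (-0.9429, 0).

z* = -0.9429.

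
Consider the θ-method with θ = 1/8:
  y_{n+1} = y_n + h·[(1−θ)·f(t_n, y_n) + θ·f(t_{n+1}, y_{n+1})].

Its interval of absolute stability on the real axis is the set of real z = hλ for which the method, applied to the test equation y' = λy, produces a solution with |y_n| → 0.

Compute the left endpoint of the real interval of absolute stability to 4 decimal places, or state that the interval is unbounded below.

z* = -2.6667.

Test eqn y'=λy, z=hλ:
  y_{n+1} = y_n + z·[7/8·y_n + 1/8·y_{n+1}] ⇒ (1 − 1/8z)y_{n+1} = (1 + 7/8z)y_n
  so R(z) = (1 + 7/8z)/(1 − 1/8z).

Need |R(x)|<1, x<0.
x=-1.18: |R|=0.0283
R=−1: 1+7/8x = −1+1/8x ⇒ -3/4x=2 ⇒ x=2/(-3/4)=-2.6667
Confirm numerically:
  x=-2.501: |R|=0.90534 <1
  x=-2.228: |R|=0.74267 <1
  x=-2.000: |R|=0.60000 <1
  x=-2.910: |R|=1.13382 >1
  x=-2.696: |R|=1.01645 >1
Interval (-2.6667, 0).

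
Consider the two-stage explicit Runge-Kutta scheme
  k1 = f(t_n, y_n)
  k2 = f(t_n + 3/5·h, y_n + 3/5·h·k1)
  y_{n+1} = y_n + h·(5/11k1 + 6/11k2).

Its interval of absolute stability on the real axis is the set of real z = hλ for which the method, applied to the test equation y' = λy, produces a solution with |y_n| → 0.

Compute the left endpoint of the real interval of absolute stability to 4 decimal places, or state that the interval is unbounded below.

left endpoint -3.0556.

With y'=λy (z=hλ):
  k1=λy_n ⇒ h·k1=z·y_n;  k2=λ(1+3/5z)y_n ⇒ h·k2=z(1+3/5z)y_n
  y_{n+1}/y_n = 1 + 5/11z + 6/11z(1+3/5z) = 1 + z + 18/55z²
  Hence R(z) = 1 + z + 18/55z².

Find x<0 with |R(x)|<1.
x=-0.49: |R|=0.5886
R=1: x+18/55x²=0 ⇒ x=−55/18=-3.0556; min R=1−1/(4·18/55)=0.2361>−1
Confirm numerically:
  x=-1.646: |R|=0.24069 <1
  x=-1.434: |R|=0.23899 <1
  x=-1.352: |R|=0.24622 <1
  x=-1.349: |R|=0.24657 <1
  x=-3.654: |R|=1.71565 >1
  x=-3.605: |R|=1.64824 >1
  x=-3.325: |R|=1.29320 >1
So |R|<1 on (-3.0556, 0).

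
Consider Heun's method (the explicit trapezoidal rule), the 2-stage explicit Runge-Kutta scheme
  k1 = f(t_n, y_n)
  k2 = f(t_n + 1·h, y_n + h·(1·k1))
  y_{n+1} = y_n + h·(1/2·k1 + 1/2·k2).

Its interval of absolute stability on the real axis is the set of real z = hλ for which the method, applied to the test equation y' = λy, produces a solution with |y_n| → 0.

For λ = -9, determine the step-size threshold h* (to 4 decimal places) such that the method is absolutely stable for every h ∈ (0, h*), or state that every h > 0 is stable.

On y'=λy, z=hλ:
  order 2, 2-stage ⇒ R(z)=1+z+z^2/2
  (e.g. R(-1.2)=0.52000, |R|=0.52000)

Find x<0 with |R(x)|<1.
x=-1.2: |R|=0.5200
|R(-1.01)|=0.5000 |R(-0.93)|=0.5025 |R(-0.55)|=0.6013
Bisect:
  x_lo=-2.4919 |R|=1.6130  x_hi=-0.2115 |R|=0.8108
  mid=-1.35175 |R|=0.56186 →hi
  mid=-1.92185 |R|=0.92490 →hi
  mid=-2.20690 |R|=1.22830 →lo
  mid=-2.06437 |R|=1.06644 →lo
  mid=-1.99311 |R|=0.99313 →hi
  mid=-2.02874 |R|=1.02915 →lo
  mid=-2.01092 |R|=1.01098 →lo
  mid=-2.00202 |R|=1.00202 →lo
  ...
  [-2.00007,-1.99993] ⇒ x*=-2.0000
So |R|<1 on (-2.0000, 0).

(-2.0000,0); λ=-9 ⇒ h* = 0.2222.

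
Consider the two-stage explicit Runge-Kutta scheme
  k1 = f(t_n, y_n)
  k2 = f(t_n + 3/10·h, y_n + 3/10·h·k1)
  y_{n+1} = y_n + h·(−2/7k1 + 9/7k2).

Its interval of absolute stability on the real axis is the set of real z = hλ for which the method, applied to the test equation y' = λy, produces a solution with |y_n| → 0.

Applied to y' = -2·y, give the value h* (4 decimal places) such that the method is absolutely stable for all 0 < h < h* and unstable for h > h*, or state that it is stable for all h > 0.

On y'=λy, z=hλ:
  k1=λy_n ⇒ h·k1=z·y_n;  k2=λ(1+3/10z)y_n ⇒ h·k2=z(1+3/10z)y_n
  y_{n+1}/y_n = 1 − 2/7z + 9/7z(1+3/10z) = 1 + z + 27/70z²
  so R(z) = 1 + z + 27/70z².

Need |R(x)|<1, x<0.
x=-0.94: |R|=0.4008
R=1: x+27/70x²=0 ⇒ x=−70/27=-2.5926; min R=1−1/(4·27/70)=0.3519>−1
Confirm numerically:
  x=-2.177: |R|=0.65103 <1
  x=-1.968: |R|=0.52588 <1
  x=-1.101: |R|=0.36656 <1
  x=-2.944: |R|=1.39904 >1
  x=-2.856: |R|=1.29017 >1
  x=-2.817: |R|=1.24383 >1
Stable set (-2.5926, 0).

(-2.5926,0); λ=-2 ⇒ h* = (70/27)/2 = 1.2963.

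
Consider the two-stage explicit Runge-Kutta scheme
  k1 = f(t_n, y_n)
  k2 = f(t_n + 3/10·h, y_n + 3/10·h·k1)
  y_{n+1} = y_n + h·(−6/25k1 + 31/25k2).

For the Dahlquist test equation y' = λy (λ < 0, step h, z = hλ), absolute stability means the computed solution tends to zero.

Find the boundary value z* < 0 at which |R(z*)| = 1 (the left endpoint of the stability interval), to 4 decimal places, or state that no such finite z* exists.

left endpoint -2.6882.

On y'=λy, z=hλ:
  k1=λy_n ⇒ h·k1=z·y_n;  k2=λ(1+3/10z)y_n ⇒ h·k2=z(1+3/10z)y_n
  y_{n+1}/y_n = 1 − 6/25z + 31/25z(1+3/10z) = 1 + z + 93/250z²
  ⇒ R(z) = 1 + z + 93/250z².

Solve |R(x)|<1 on ℝ⁻.
x=-1.19: |R|=0.3368
R=1: x+93/250x²=0 ⇒ x=−250/93=-2.6882; min R=1−1/(4·93/250)=0.3280>−1
Confirm numerically:
  x=-2.323: |R|=0.68443 <1
  x=-2.286: |R|=0.65800 <1
  x=-2.019: |R|=0.49741 <1
  x=-2.837: |R|=1.15707 >1
  x=-2.827: |R|=1.14600 >1
Interval (-2.6882, 0).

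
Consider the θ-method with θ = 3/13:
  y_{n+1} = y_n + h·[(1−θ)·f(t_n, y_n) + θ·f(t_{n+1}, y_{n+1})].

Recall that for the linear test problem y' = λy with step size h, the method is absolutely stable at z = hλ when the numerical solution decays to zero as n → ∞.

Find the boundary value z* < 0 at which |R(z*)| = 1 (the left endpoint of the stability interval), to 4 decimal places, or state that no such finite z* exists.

left endpoint -3.7143.

With y'=λy (z=hλ):
  y_{n+1} = y_n + z·[10/13·y_n + 3/13·y_{n+1}] ⇒ (1 − 3/13z)y_{n+1} = (1 + 10/13z)y_n
  ⇒ R(z) = (1 + 10/13z)/(1 − 3/13z).

Solve |R(x)|<1 on ℝ⁻.
x=-1.49: |R|=0.1088
R=−1: 1+10/13x = −1+3/13x ⇒ -7/13x=2 ⇒ x=2/(-7/13)=-3.7143
Confirm numerically:
  x=-2.996: |R|=0.77133 <1
  x=-2.551: |R|=0.60572 <1
  x=-2.251: |R|=0.48145 <1
  x=-1.845: |R|=0.29404 <1
  x=-4.298: |R|=1.15780 >1
  x=-4.168: |R|=1.12453 >1
  x=-3.848: |R|=1.03814 >1
So |R|<1 on (-3.7143, 0).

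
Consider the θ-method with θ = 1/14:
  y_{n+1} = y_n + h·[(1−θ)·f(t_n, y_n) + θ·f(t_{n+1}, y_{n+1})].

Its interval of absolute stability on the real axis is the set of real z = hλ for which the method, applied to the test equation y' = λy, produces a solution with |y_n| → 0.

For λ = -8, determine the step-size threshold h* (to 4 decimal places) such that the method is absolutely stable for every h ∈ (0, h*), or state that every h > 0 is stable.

(-2.3333,0); λ=-8 ⇒ h* = (7/3)/8 = 0.2917.

Test eqn y'=λy, z=hλ:
  y_{n+1} = y_n + z·[13/14·y_n + 1/14·y_{n+1}] ⇒ (1 − 1/14z)y_{n+1} = (1 + 13/14z)y_n
  R(z) = (1 + 13/14z)/(1 − 1/14z).

Need |R(x)|<1, x<0.
x=-1.72: |R|=0.5318
R=−1: 1+13/14x = −1+1/14x ⇒ -6/7x=2 ⇒ x=2/(-6/7)=-2.3333
Confirm numerically:
  x=-1.594: |R|=0.43106 <1
  x=-1.396: |R|=0.26942 <1
  x=-1.069: |R|=0.00684 <1
  x=-2.809: |R|=1.33958 >1
  x=-2.599: |R|=1.19206 >1
So |R|<1 on (-2.3333, 0).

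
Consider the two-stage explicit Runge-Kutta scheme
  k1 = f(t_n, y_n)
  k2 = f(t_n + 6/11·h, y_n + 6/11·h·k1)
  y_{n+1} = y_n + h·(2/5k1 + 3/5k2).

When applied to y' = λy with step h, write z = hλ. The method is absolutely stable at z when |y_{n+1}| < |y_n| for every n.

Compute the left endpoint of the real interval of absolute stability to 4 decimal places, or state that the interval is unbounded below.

Test eqn y'=λy, z=hλ:
  k1=λy_n ⇒ h·k1=z·y_n;  k2=λ(1+6/11z)y_n ⇒ h·k2=z(1+6/11z)y_n
  y_{n+1}/y_n = 1 + 2/5z + 3/5z(1+6/11z) = 1 + z + 18/55z²
  Hence R(z) = 1 + z + 18/55z².

Solve |R(x)|<1 on ℝ⁻.
x=-0.75: |R|=0.4341
R=1: x+18/55x²=0 ⇒ x=−55/18=-3.0556; min R=1−1/(4·18/55)=0.2361>−1
Confirm numerically:
  x=-2.672: |R|=0.66459 <1
  x=-2.523: |R|=0.56026 <1
  x=-1.830: |R|=0.26600 <1
  x=-1.283: |R|=0.25572 <1
  x=-3.622: |R|=1.67145 >1
  x=-3.444: |R|=1.43783 >1
  x=-3.376: |R|=1.35405 >1
Stable set (-3.0556, 0).

z* = -3.0556.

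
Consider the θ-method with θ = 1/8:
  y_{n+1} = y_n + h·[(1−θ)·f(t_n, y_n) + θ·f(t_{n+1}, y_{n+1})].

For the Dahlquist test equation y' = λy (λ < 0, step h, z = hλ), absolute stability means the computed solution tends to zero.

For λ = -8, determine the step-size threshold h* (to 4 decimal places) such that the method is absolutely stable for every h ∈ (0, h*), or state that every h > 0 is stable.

On y'=λy, z=hλ:
  y_{n+1} = y_n + z·[7/8·y_n + 1/8·y_{n+1}] ⇒ (1 − 1/8z)y_{n+1} = (1 + 7/8z)y_n
  so R(z) = (1 + 7/8z)/(1 − 1/8z).

Solve |R(x)|<1 on ℝ⁻.
x=-0.68: |R|=0.3733
R=−1: 1+7/8x = −1+1/8x ⇒ -3/4x=2 ⇒ x=2/(-3/4)=-2.6667
Confirm numerically:
  x=-2.647: |R|=0.98892 <1
  x=-2.303: |R|=0.78822 <1
  x=-2.159: |R|=0.70017 <1
  x=-1.664: |R|=0.37748 <1
  x=-2.907: |R|=1.13221 >1
  x=-2.892: |R|=1.12413 >1
  x=-2.724: |R|=1.03208 >1
Stable set (-2.6667, 0).

(-2.6667,0); λ=-8 ⇒ h* = (8/3)/8 = 0.3333.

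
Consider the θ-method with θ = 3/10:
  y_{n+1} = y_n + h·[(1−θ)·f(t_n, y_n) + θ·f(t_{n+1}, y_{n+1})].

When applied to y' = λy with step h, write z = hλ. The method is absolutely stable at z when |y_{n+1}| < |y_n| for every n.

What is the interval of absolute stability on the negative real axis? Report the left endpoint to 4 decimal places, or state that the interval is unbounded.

With y'=λy (z=hλ):
  y_{n+1} = y_n + z·[7/10·y_n + 3/10·y_{n+1}] ⇒ (1 − 3/10z)y_{n+1} = (1 + 7/10z)y_n
  ⇒ R(z) = (1 + 7/10z)/(1 − 3/10z).

Find x<0 with |R(x)|<1.
x=-1.64: |R|=0.0992
R=−1: 1+7/10x = −1+3/10x ⇒ -2/5x=2 ⇒ x=2/(-2/5)=-5.0000
Confirm numerically:
  x=-3.512: |R|=0.71017 <1
  x=-2.735: |R|=0.50233 <1
  x=-2.047: |R|=0.26820 <1
  x=-5.567: |R|=1.08494 >1
  x=-5.502: |R|=1.07576 >1
  x=-5.046: |R|=1.00732 >1
So |R|<1 on (-5.0000, 0).

(-5.0000, 0).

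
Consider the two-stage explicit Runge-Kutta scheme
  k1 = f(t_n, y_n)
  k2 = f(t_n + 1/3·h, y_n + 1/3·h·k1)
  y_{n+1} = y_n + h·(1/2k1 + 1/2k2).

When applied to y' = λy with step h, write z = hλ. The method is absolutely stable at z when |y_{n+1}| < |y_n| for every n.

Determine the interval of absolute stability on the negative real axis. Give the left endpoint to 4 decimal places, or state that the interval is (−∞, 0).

Test eqn y'=λy, z=hλ:
  k1=λy_n ⇒ h·k1=z·y_n;  k2=λ(1+1/3z)y_n ⇒ h·k2=z(1+1/3z)y_n
  y_{n+1}/y_n = 1 + 1/2z + 1/2z(1+1/3z) = 1 + z + 1/6z²
  R(z) = 1 + z + 1/6z².

Need |R(x)|<1, x<0.
x=-1.33: |R|=0.0352
R=1: x+1/6x²=0 ⇒ x=−6=-6.0000; min R=1−1/(4·1/6)=-0.5000>−1
Confirm numerically:
  x=-5.452: |R|=0.50205 <1
  x=-4.618: |R|=0.06368 <1
  x=-3.114: |R|=0.49783 <1
  x=-6.566: |R|=1.61939 >1
  x=-6.466: |R|=1.50219 >1
  x=-6.020: |R|=1.02007 >1
Stable set (-6.0000, 0).

z∈(-6.0000,0).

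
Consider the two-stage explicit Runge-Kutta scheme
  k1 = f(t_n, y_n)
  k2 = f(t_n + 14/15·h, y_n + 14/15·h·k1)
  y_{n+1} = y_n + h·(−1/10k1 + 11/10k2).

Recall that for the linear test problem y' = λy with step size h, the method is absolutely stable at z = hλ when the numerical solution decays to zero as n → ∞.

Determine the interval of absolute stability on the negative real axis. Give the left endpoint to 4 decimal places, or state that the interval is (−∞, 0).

(-0.9740, 0).

On y'=λy, z=hλ:
  k1=λy_n ⇒ h·k1=z·y_n;  k2=λ(1+14/15z)y_n ⇒ h·k2=z(1+14/15z)y_n
  y_{n+1}/y_n = 1 − 1/10z + 11/10z(1+14/15z) = 1 + z + 77/75z²
  Hence R(z) = 1 + z + 77/75z².

Boundary: |R(x)|=1, x<0.
x=-0.33: |R|=0.7818
R=1: x+77/75x²=0 ⇒ x=−75/77=-0.9740; min R=1−1/(4·77/75)=0.7565>−1
Confirm numerically:
  x=-0.622: |R|=0.77520 <1
  x=-0.502: |R|=0.75672 <1
  x=-0.475: |R|=0.75664 <1
  x=-0.445: |R|=0.75831 <1
  x=-1.432: |R|=1.67331 >1
  x=-1.417: |R|=1.64443 >1
Stable set (-0.9740, 0).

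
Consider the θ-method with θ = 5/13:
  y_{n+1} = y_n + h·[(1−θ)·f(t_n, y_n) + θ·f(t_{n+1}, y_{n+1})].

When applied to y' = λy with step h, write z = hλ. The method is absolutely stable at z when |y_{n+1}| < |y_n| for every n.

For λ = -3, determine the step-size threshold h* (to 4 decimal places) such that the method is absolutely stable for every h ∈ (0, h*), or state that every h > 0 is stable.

With y'=λy (z=hλ):
  y_{n+1} = y_n + z·[8/13·y_n + 5/13·y_{n+1}] ⇒ (1 − 5/13z)y_{n+1} = (1 + 8/13z)y_n
  R(z) = (1 + 8/13z)/(1 − 5/13z).

Find x<0 with |R(x)|<1.
x=-0.54: |R|=0.5529
R=−1: 1+8/13x = −1+5/13x ⇒ -3/13x=2 ⇒ x=2/(-3/13)=-8.6667
Confirm numerically:
  x=-8.594: |R|=0.99611 <1
  x=-8.269: |R|=0.97805 <1
  x=-7.956: |R|=0.95961 <1
  x=-4.019: |R|=0.57870 <1
  x=-9.096: |R|=1.02202 >1
  x=-8.924: |R|=1.01340 >1
Stable set (-8.6667, 0).

(-8.6667,0); λ=-3 ⇒ h* = (26/3)/3 = 2.8889.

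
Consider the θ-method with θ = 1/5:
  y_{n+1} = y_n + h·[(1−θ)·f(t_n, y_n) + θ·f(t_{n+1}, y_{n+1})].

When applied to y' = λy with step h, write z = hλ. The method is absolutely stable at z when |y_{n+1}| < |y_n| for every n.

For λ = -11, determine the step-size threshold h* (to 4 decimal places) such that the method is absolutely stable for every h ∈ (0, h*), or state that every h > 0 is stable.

With y'=λy (z=hλ):
  y_{n+1} = y_n + z·[4/5·y_n + 1/5·y_{n+1}] ⇒ (1 − 1/5z)y_{n+1} = (1 + 4/5z)y_n
  ⇒ R(z) = (1 + 4/5z)/(1 − 1/5z).

Find x<0 with |R(x)|<1.
x=-1.77: |R|=0.3072
R=−1: 1+4/5x = −1+1/5x ⇒ -3/5x=2 ⇒ x=2/(-3/5)=-3.3333
Confirm numerically:
  x=-3.244: |R|=0.96749 <1
  x=-3.177: |R|=0.94264 <1
  x=-3.040: |R|=0.89055 <1
  x=-2.738: |R|=0.76919 <1
  x=-3.922: |R|=1.19794 >1
  x=-3.503: |R|=1.05986 >1
So |R|<1 on (-3.3333, 0).

(-3.3333,0); λ=-11 ⇒ h* = (10/3)/11 = 0.3030.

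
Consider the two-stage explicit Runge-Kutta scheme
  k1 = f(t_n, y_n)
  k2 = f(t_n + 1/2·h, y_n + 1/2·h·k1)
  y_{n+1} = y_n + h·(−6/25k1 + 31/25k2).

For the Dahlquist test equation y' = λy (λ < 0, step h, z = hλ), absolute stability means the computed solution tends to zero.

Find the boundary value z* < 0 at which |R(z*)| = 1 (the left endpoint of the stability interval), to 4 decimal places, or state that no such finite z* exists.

On y'=λy, z=hλ:
  k1=λy_n ⇒ h·k1=z·y_n;  k2=λ(1+1/2z)y_n ⇒ h·k2=z(1+1/2z)y_n
  y_{n+1}/y_n = 1 − 6/25z + 31/25z(1+1/2z) = 1 + z + 31/50z²
  R(z) = 1 + z + 31/50z².

Solve |R(x)|<1 on ℝ⁻.
x=-0.92: |R|=0.6048
R=1: x+31/50x²=0 ⇒ x=−50/31=-1.6129; min R=1−1/(4·31/50)=0.5968>−1
Confirm numerically:
  x=-1.480: |R|=0.87805 <1
  x=-1.408: |R|=0.82113 <1
  x=-1.056: |R|=0.63538 <1
  x=-0.918: |R|=0.60449 <1
  x=-2.126: |R|=1.67632 >1
  x=-1.742: |R|=1.13943 >1
Stable set (-1.6129, 0).

left endpoint -1.6129.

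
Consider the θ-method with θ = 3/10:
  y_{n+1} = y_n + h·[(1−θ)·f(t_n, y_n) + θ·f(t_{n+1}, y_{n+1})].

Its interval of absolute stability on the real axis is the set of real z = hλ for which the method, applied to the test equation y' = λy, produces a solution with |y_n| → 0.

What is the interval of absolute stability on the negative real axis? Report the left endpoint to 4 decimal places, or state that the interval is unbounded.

On y'=λy, z=hλ:
  y_{n+1} = y_n + z·[7/10·y_n + 3/10·y_{n+1}] ⇒ (1 − 3/10z)y_{n+1} = (1 + 7/10z)y_n
  ⇒ R(z) = (1 + 7/10z)/(1 − 3/10z).

Solve |R(x)|<1 on ℝ⁻.
x=-0.53: |R|=0.5427
R=−1: 1+7/10x = −1+3/10x ⇒ -2/5x=2 ⇒ x=2/(-2/5)=-5.0000
Confirm numerically:
  x=-4.301: |R|=0.87792 <1
  x=-2.789: |R|=0.51848 <1
  x=-2.761: |R|=0.51015 <1
  x=-5.552: |R|=1.08283 >1
  x=-5.406: |R|=1.06194 >1
Stable set (-5.0000, 0).

z∈(-5.0000,0).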